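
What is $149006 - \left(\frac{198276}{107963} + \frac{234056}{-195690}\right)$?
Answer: $\frac{1574038936732154}{10563639735} \approx 1.4901 \cdot 10^{5}$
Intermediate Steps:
$149006 - \left(\frac{198276}{107963} + \frac{234056}{-195690}\right) = 149006 - \left(198276 \cdot \frac{1}{107963} + 234056 \left(- \frac{1}{195690}\right)\right) = 149006 - \left(\frac{198276}{107963} - \frac{117028}{97845}\right) = 149006 - \frac{6765621256}{10563639735} = \frac{1574038936732154}{10563639735}$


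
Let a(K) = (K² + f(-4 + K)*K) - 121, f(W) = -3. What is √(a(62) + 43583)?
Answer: 4*√2945 ≈ 217.07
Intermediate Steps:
a(K) = -121 + K² - 3*K (a(K) = (K² - 3*K) - 121 = -121 + K² - 3*K)
√(a(62) + 43583) = √((-121 + 62² - 3*62) + 43583) = √((-121 + 3844 - 186) + 43583) = √(3537 + 43583) = √47120 = 4*√2945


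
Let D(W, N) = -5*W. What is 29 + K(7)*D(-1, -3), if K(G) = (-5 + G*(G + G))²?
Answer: 43274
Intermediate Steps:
K(G) = (-5 + 2*G²)² (K(G) = (-5 + G*(2*G))² = (-5 + 2*G²)²)
29 + K(7)*D(-1, -3) = 29 + (-5 + 2*7²)²*(-5*(-1)) = 29 + (-5 + 2*49)²*5 = 29 + (-5 + 98)²*5 = 29 + 93²*5 = 29 + 8649*5 = 29 + 43245 = 43274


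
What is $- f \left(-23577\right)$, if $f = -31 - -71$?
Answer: $943080$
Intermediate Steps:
$f = 40$ ($f = -31 + 71 = 40$)
$- f \left(-23577\right) = - 40 \left(-23577\right) = \left(-1\right) \left(-943080\right) = 943080$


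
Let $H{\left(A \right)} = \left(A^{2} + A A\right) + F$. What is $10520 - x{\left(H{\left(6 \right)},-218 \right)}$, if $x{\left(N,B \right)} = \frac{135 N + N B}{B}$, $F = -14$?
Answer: $\frac{1144273}{109} \approx 10498.0$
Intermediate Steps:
$H{\left(A \right)} = -14 + 2 A^{2}$ ($H{\left(A \right)} = \left(A^{2} + A A\right) - 14 = \left(A^{2} + A^{2}\right) - 14 = 2 A^{2} - 14 = -14 + 2 A^{2}$)
$x{\left(N,B \right)} = \frac{135 N + B N}{B}$
$10520 - x{\left(H{\left(6 \right)},-218 \right)} = 10520 - \frac{\left(-14 + 2 \cdot 6^{2}\right) \left(135 - 218\right)}{-218} = 10520 - \left(-14 + 2 \cdot 36\right) \left(- \frac{1}{218}\right) \left(-83\right) = 10520 - \left(-14 + 72\right) \left(- \frac{1}{218}\right) \left(-83\right) = 10520 - 58 \left(- \frac{1}{218}\right) \left(-83\right) = 10520 - \frac{2407}{109} = \frac{1144273}{109}$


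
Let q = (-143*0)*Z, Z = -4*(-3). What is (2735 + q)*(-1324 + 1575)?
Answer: 686485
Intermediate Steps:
Z = 12
q = 0 (q = -143*0*12 = 0*12 = 0)
(2735 + q)*(-1324 + 1575) = (2735 + 0)*(-1324 + 1575) = 2735*251 = 686485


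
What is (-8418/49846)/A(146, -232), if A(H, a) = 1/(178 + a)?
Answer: 227286/24923 ≈ 9.1195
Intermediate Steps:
(-8418/49846)/A(146, -232) = (-8418/49846)/(1/(178 - 232)) = (-8418*1/49846)/(1/(-54)) = -4209/(24923*(-1/54)) = -4209/24923*(-54) = 227286/24923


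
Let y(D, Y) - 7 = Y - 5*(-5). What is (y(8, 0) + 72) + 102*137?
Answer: 14078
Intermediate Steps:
y(D, Y) = 32 + Y (y(D, Y) = 7 + (Y - 5*(-5)) = 7 + (Y + 25) = 7 + (25 + Y) = 32 + Y)
(y(8, 0) + 72) + 102*137 = ((32 + 0) + 72) + 102*137 = (32 + 72) + 13974 = 104 + 13974 = 14078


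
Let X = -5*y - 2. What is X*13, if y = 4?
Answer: -286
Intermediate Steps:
X = -22 (X = -5*4 - 2 = -20 - 2 = -22)
X*13 = -22*13 = -286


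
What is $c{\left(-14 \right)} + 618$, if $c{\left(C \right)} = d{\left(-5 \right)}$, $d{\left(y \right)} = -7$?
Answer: $611$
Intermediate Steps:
$c{\left(C \right)} = -7$
$c{\left(-14 \right)} + 618 = -7 + 618 = 611$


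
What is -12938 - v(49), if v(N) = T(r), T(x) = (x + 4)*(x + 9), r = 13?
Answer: -13312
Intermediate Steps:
T(x) = (4 + x)*(9 + x)
v(N) = 374 (v(N) = 36 + 13**2 + 13*13 = 36 + 169 + 169 = 374)
-12938 - v(49) = -12938 - 1*374 = -12938 - 374 = -13312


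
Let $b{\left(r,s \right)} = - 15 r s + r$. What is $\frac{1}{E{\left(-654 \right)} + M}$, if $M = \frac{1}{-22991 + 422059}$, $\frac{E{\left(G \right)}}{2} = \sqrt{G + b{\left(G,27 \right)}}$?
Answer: $- \frac{399068}{167894548436314751} + \frac{318510537248 \sqrt{263562}}{167894548436314751} \approx 0.00097393$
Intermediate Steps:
$b{\left(r,s \right)} = r - 15 r s$ ($b{\left(r,s \right)} = - 15 r s + r = r - 15 r s$)
$E{\left(G \right)} = 2 \sqrt{403} \sqrt{- G}$ ($E{\left(G \right)} = 2 \sqrt{G + G \left(1 - 405\right)} = 2 \sqrt{G + G \left(-404\right)} = 2 \sqrt{G - 404 G} = 2 \sqrt{- 403 G} = 2 \sqrt{403} \sqrt{- G}$)
$M = \frac{1}{399068} \approx 2.5058 \cdot 10^{-6}$
$\frac{1}{E{\left(-654 \right)} + M} = \frac{1}{2 \sqrt{403} \sqrt{\left(-1\right) \left(-654\right)} + \frac{1}{399068}} = \frac{1}{2 \sqrt{403} \sqrt{654} + \frac{1}{399068}} = \frac{1}{2 \sqrt{263562} + \frac{1}{399068}} = \frac{1}{\frac{1}{399068} + 2 \sqrt{263562}}$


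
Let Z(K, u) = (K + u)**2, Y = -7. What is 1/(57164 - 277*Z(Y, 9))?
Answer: 1/56056 ≈ 1.7839e-5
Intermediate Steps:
1/(57164 - 277*Z(Y, 9)) = 1/(57164 - 277*(-7 + 9)**2) = 1/(57164 - 277*2**2) = 1/(57164 - 277*4) = 1/(57164 - 1108) = 1/56056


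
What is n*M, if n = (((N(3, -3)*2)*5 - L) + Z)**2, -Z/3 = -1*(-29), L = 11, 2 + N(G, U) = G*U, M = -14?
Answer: -605696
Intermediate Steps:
N(G, U) = -2 + G*U
Z = -87 (Z = -(-3)*(-29) = -3*29 = -87)
n = 43264 (n = ((((-2 + 3*(-3))*2)*5 - 1*11) - 87)**2 = ((((-2 - 9)*2)*5 - 11) - 87)**2 = ((-11*2*5 - 11) - 87)**2 = ((-22*5 - 11) - 87)**2 = ((-110 - 11) - 87)**2 = (-121 - 87)**2 = (-208)**2 = 43264)
n*M = 43264*(-14) = -605696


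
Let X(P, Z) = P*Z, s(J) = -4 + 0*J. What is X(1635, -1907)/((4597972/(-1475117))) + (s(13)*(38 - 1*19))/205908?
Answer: 236759899478221037/236689804644 ≈ 1.0003e+6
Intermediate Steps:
s(J) = -4 (s(J) = -4 + 0 = -4)
X(1635, -1907)/((4597972/(-1475117))) + (s(13)*(38 - 1*19))/205908 = (1635*(-1907))/((4597972/(-1475117))) - 4*(38 - 1*19)/205908 = -3117945/(4597972*(-1/1475117)) - 4*(38 - 19)*(1/205908) = -3117945/(-4597972/1475117) - 4*19*(1/205908) = -3117945*(-1475117/4597972) - 76*1/205908 = 4599333674565/4597972 - 19/51477 = 236759899478221037/236689804644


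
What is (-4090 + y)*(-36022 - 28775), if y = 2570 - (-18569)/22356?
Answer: 733557139049/7452 ≈ 9.8438e+7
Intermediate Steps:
y = 57473489/22356 (y = 2570 - (-18569)/22356 = 2570 - 1*(-18569/22356) = 2570 + 18569/22356 = 57473489/22356 ≈ 2570.8)
(-4090 + y)*(-36022 - 28775) = (-4090 + 57473489/22356)*(-36022 - 28775) = -33962551/22356*(-64797) = 733557139049/7452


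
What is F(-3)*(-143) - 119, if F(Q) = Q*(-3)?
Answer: -1406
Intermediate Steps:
F(Q) = -3*Q
F(-3)*(-143) - 119 = -3*(-3)*(-143) - 119 = 9*(-143) - 119 = -1287 - 119 = -1406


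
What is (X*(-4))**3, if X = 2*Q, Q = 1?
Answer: -512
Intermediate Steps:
X = 2 (X = 2*1 = 2)
(X*(-4))**3 = (2*(-4))**3 = (-8)**3 = -512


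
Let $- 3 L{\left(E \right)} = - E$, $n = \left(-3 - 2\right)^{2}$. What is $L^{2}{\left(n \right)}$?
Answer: $\frac{625}{9} \approx 69.444$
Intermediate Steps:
$n = 25$ ($n = \left(-5\right)^{2} = 25$)
$L{\left(E \right)} = \frac{E}{3}$ ($L{\left(E \right)} = - \frac{\left(-1\right) E}{3} = \frac{E}{3}$)
$L^{2}{\left(n \right)} = \left(\frac{1}{3} \cdot 25\right)^{2} = \left(\frac{25}{3}\right)^{2} = \frac{625}{9}$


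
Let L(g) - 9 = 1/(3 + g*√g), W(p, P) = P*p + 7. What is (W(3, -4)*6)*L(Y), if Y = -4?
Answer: -19800/73 - 240*I/73 ≈ -271.23 - 3.2877*I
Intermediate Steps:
W(p, P) = 7 + P*p
L(g) = 9 + 1/(3 + g^(3/2)) (L(g) = 9 + 1/(3 + g*√g) = 9 + 1/(3 + g^(3/2)))
(W(3, -4)*6)*L(Y) = ((7 - 4*3)*6)*((28 + 9*(-4)^(3/2))/(3 + (-4)^(3/2))) = ((7 - 12)*6)*((28 + 9*(-8*I))/(3 - 8*I)) = (-5*6)*(((3 + 8*I)/73)*(28 - 72*I)) = -30*(3 + 8*I)*(28 - 72*I)/73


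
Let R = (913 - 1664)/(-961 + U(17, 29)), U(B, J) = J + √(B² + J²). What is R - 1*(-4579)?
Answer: 1986477479/433747 + 751*√1130/867494 ≈ 4579.8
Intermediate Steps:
R = -751/(-932 + √1130) (R = (913 - 1664)/(-961 + (29 + √(17² + 29²))) = -751/(-961 + (29 + √(289 + 841))) = -751/(-961 + (29 + √1130)) = -751/(-932 + √1130) ≈ 0.83595)
R - 1*(-4579) = (349966/433747 + 751*√1130/867494) - 1*(-4579) = (349966/433747 + 751*√1130/867494) + 4579 = 1986477479/433747 + 751*√1130/867494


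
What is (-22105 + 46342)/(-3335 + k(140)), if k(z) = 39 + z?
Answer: -8079/1052 ≈ -7.6797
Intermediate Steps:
(-22105 + 46342)/(-3335 + k(140)) = (-22105 + 46342)/(-3335 + (39 + 140)) = 24237/(-3335 + 179) = 24237/(-3156) = 24237*(-1/3156) = -8079/1052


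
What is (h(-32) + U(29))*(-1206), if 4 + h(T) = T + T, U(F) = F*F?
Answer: -932238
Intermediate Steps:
U(F) = F²
h(T) = -4 + 2*T (h(T) = -4 + (T + T) = -4 + 2*T)
(h(-32) + U(29))*(-1206) = ((-4 + 2*(-32)) + 29²)*(-1206) = ((-4 - 64) + 841)*(-1206) = (-68 + 841)*(-1206) = 773*(-1206) = -932238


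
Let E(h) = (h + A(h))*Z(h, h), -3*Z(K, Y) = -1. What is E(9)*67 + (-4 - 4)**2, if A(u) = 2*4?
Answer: 1331/3 ≈ 443.67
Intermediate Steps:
Z(K, Y) = 1/3 (Z(K, Y) = -1/3*(-1) = 1/3)
A(u) = 8
E(h) = 8/3 + h/3 (E(h) = (h + 8)*(1/3) = (8 + h)*(1/3) = 8/3 + h/3)
E(9)*67 + (-4 - 4)**2 = (8/3 + (1/3)*9)*67 + (-4 - 4)**2 = (8/3 + 3)*67 + (-8)**2 = (17/3)*67 + 64 = 1139/3 + 64 = 1331/3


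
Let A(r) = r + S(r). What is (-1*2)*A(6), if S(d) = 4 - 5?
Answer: -10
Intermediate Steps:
S(d) = -1
A(r) = -1 + r (A(r) = r - 1 = -1 + r)
(-1*2)*A(6) = (-1*2)*(-1 + 6) = -2*5 = -10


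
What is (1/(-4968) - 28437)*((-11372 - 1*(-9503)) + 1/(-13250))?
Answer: 3498569981017267/65826000 ≈ 5.3149e+7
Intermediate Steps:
(1/(-4968) - 28437)*((-11372 - 1*(-9503)) + 1/(-13250)) = (-1/4968 - 28437)*((-11372 + 9503) - 1/13250) = -141275017*(-1869 - 1/13250)/4968 = -141275017/4968*(-24764251/13250) = 3498569981017267/65826000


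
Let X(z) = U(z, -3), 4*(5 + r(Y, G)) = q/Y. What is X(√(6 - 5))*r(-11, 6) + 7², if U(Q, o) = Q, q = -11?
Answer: 177/4 ≈ 44.250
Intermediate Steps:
r(Y, G) = -5 - 11/(4*Y) (r(Y, G) = -5 + (-11/Y)/4 = -5 - 11/(4*Y))
X(z) = z
X(√(6 - 5))*r(-11, 6) + 7² = √(6 - 5)*(-5 - 11/4/(-11)) + 7² = √1*(-5 - 11/4*(-1/11)) + 49 = 1*(-5 + ¼) + 49 = 1*(-19/4) + 49 = -19/4 + 49 = 177/4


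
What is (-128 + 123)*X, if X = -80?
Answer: 400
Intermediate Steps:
(-128 + 123)*X = (-128 + 123)*(-80) = -5*(-80) = 400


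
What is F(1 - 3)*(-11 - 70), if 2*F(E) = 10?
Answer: -405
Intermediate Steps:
F(E) = 5 (F(E) = (1/2)*10 = 5)
F(1 - 3)*(-11 - 70) = 5*(-11 - 70) = 5*(-81) = -405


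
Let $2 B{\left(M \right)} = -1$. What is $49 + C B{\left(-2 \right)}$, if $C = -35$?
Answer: $\frac{133}{2} \approx 66.5$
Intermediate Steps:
$B{\left(M \right)} = - \frac{1}{2}$ ($B{\left(M \right)} = \frac{1}{2} \left(-1\right) = - \frac{1}{2}$)
$49 + C B{\left(-2 \right)} = 49 - - \frac{35}{2} = 49 + \frac{35}{2} = \frac{133}{2}$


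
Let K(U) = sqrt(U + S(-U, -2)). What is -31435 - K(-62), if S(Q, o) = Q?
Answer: -31435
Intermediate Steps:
K(U) = 0 (K(U) = sqrt(U - U) = sqrt(0) = 0)
-31435 - K(-62) = -31435 - 1*0 = -31435 + 0 = -31435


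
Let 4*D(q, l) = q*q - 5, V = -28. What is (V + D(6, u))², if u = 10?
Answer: 6561/16 ≈ 410.06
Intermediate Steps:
D(q, l) = -5/4 + q²/4 (D(q, l) = (q*q - 5)/4 = (q² - 5)/4 = (-5 + q²)/4 = -5/4 + q²/4)
(V + D(6, u))² = (-28 + (-5/4 + (¼)*6²))² = (-28 + (-5/4 + (¼)*36))² = (-28 + (-5/4 + 9))² = (-28 + 31/4)² = (-81/4)² = 6561/16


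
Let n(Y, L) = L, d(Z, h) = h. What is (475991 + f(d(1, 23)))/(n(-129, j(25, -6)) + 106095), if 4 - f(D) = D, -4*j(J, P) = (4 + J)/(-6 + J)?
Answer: 36173872/8063191 ≈ 4.4863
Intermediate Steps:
j(J, P) = -(4 + J)/(4*(-6 + J))
f(D) = 4 - D
(475991 + f(d(1, 23)))/(n(-129, j(25, -6)) + 106095) = (475991 + (4 - 1*23))/((-4 - 1*25)/(4*(-6 + 25)) + 106095) = (475991 + (4 - 23))/((¼)*(-4 - 25)/19 + 106095) = (475991 - 19)/((¼)*(1/19)*(-29) + 106095) = 475972/(-29/76 + 106095) = 475972/(8063191/76) = 475972*(76/8063191) = 36173872/8063191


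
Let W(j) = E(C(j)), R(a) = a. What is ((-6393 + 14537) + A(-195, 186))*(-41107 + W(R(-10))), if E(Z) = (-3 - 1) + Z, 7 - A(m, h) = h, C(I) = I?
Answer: -327528765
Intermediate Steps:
A(m, h) = 7 - h
E(Z) = -4 + Z
W(j) = -4 + j
((-6393 + 14537) + A(-195, 186))*(-41107 + W(R(-10))) = ((-6393 + 14537) + (7 - 1*186))*(-41107 + (-4 - 10)) = (8144 + (7 - 186))*(-41107 - 14) = (8144 - 179)*(-41121) = 7965*(-41121) = -327528765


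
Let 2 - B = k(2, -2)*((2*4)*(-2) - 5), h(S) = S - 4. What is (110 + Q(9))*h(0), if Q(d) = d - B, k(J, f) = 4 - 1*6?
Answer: -636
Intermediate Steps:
k(J, f) = -2 (k(J, f) = 4 - 6 = -2)
h(S) = -4 + S
B = -40 (B = 2 - (-2)*((2*4)*(-2) - 5) = 2 - (-2)*(8*(-2) - 5) = 2 - (-2)*(-16 - 5) = 2 - (-2)*(-21) = 2 - 1*42 = 2 - 42 = -40)
Q(d) = 40 + d (Q(d) = d - 1*(-40) = d + 40 = 40 + d)
(110 + Q(9))*h(0) = (110 + (40 + 9))*(-4 + 0) = (110 + 49)*(-4) = 159*(-4) = -636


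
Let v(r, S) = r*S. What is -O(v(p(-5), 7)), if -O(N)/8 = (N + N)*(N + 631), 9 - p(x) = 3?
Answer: 452256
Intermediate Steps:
p(x) = 6 (p(x) = 9 - 1*3 = 9 - 3 = 6)
v(r, S) = S*r
O(N) = -16*N*(631 + N) (O(N) = -8*(N + N)*(N + 631) = -8*2*N*(631 + N) = -16*N*(631 + N))
-O(v(p(-5), 7)) = -(-16)*7*6*(631 + 7*6) = -(-16)*42*(631 + 42) = -(-16)*42*673 = -1*(-452256) = 452256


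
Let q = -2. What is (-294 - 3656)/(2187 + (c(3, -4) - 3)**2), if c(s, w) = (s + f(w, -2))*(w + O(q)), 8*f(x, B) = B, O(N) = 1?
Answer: -63200/37017 ≈ -1.7073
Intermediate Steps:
f(x, B) = B/8
c(s, w) = (1 + w)*(-1/4 + s) (c(s, w) = (s + (1/8)*(-2))*(w + 1) = (s - 1/4)*(1 + w) = (-1/4 + s)*(1 + w) = (1 + w)*(-1/4 + s))
(-294 - 3656)/(2187 + (c(3, -4) - 3)**2) = (-294 - 3656)/(2187 + ((-1/4 + 3 - 1/4*(-4) + 3*(-4)) - 3)**2) = -3950/(2187 + ((-1/4 + 3 + 1 - 12) - 3)**2) = -3950/(2187 + (-33/4 - 3)**2) = -3950/(2187 + (-45/4)**2) = -3950/(2187 + 2025/16) = -3950/37017/16 = -3950*16/37017 = -63200/37017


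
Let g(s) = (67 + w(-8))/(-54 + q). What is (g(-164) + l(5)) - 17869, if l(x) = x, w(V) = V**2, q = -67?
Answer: -2161675/121 ≈ -17865.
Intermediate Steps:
g(s) = -131/121 (g(s) = (67 + (-8)**2)/(-54 - 67) = (67 + 64)/(-121) = 131*(-1/121) = -131/121)
(g(-164) + l(5)) - 17869 = (-131/121 + 5) - 17869 = 474/121 - 17869 = -2161675/121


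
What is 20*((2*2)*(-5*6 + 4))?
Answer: -2080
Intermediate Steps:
20*((2*2)*(-5*6 + 4)) = 20*(4*(-30 + 4)) = 20*(4*(-26)) = 20*(-104) = -2080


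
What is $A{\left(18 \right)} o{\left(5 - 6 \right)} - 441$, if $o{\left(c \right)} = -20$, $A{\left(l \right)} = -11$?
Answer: $-221$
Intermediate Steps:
$A{\left(18 \right)} o{\left(5 - 6 \right)} - 441 = \left(-11\right) \left(-20\right) - 441 = 220 - 441 = -221$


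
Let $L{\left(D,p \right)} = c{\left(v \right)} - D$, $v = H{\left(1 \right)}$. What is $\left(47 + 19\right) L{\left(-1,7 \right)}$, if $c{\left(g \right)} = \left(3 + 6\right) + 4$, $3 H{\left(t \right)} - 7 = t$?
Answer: $924$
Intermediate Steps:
$H{\left(t \right)} = \frac{7}{3} + \frac{t}{3}$
$v = \frac{8}{3}$ ($v = \frac{7}{3} + \frac{1}{3} \cdot 1 = \frac{7}{3} + \frac{1}{3} = \frac{8}{3} \approx 2.6667$)
$c{\left(g \right)} = 13$ ($c{\left(g \right)} = 9 + 4 = 13$)
$L{\left(D,p \right)} = 13 - D$
$\left(47 + 19\right) L{\left(-1,7 \right)} = \left(47 + 19\right) \left(13 - -1\right) = 66 \left(13 + 1\right) = 66 \cdot 14 = 924$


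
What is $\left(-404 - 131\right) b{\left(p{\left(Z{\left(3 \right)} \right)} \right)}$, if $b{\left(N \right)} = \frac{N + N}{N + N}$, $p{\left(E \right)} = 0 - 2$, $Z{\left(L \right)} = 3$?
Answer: $-535$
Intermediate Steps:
$p{\left(E \right)} = -2$ ($p{\left(E \right)} = 0 - 2 = -2$)
$b{\left(N \right)} = 1$ ($b{\left(N \right)} = \frac{2 N}{2 N} = 2 N \frac{1}{2 N} = 1$)
$\left(-404 - 131\right) b{\left(p{\left(Z{\left(3 \right)} \right)} \right)} = \left(-404 - 131\right) 1 = \left(-535\right) 1 = -535$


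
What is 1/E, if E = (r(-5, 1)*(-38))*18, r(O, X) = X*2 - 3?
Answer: 1/684 ≈ 0.0014620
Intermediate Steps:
r(O, X) = -3 + 2*X (r(O, X) = 2*X - 3 = -3 + 2*X)
E = 684 (E = ((-3 + 2*1)*(-38))*18 = ((-3 + 2)*(-38))*18 = -1*(-38)*18 = 38*18 = 684)
1/E = 1/684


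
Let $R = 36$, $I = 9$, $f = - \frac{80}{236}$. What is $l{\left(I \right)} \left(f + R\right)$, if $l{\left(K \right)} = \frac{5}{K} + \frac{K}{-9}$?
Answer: $- \frac{8416}{531} \approx -15.849$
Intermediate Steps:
$f = - \frac{20}{59}$ ($f = \left(-80\right) \frac{1}{236} = - \frac{20}{59} \approx -0.33898$)
$l{\left(K \right)} = \frac{5}{K} - \frac{K}{9}$ ($l{\left(K \right)} = \frac{5}{K} + K \left(- \frac{1}{9}\right) = \frac{5}{K} - \frac{K}{9}$)
$l{\left(I \right)} \left(f + R\right) = \left(\frac{5}{9} - 1\right) \left(- \frac{20}{59} + 36\right) = \left(5 \cdot \frac{1}{9} - 1\right) \frac{2104}{59} = \left(\frac{5}{9} - 1\right) \frac{2104}{59} = \left(- \frac{4}{9}\right) \frac{2104}{59} = - \frac{8416}{531}$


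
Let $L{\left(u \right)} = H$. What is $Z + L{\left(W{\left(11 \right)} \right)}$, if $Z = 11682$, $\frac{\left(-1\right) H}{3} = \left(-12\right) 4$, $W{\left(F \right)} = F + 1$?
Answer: $11826$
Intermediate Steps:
$W{\left(F \right)} = 1 + F$
$H = 144$ ($H = - 3 \left(\left(-12\right) 4\right) = \left(-3\right) \left(-48\right) = 144$)
$L{\left(u \right)} = 144$
$Z + L{\left(W{\left(11 \right)} \right)} = 11682 + 144 = 11826$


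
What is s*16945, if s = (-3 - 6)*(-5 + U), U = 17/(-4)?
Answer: 5642685/4 ≈ 1.4107e+6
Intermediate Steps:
U = -17/4 (U = 17*(-¼) = -17/4 ≈ -4.2500)
s = 333/4 (s = (-3 - 6)*(-5 - 17/4) = -9*(-37/4) = 333/4 ≈ 83.250)
s*16945 = (333/4)*16945 = 5642685/4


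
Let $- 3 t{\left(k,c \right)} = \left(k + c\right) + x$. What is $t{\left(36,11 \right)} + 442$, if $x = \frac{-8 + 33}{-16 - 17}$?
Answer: $\frac{42232}{99} \approx 426.59$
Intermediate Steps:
$x = - \frac{25}{33}$ ($x = \frac{25}{-33} = 25 \left(- \frac{1}{33}\right) = - \frac{25}{33} \approx -0.75758$)
$t{\left(k,c \right)} = \frac{25}{99} - \frac{c}{3} - \frac{k}{3}$ ($t{\left(k,c \right)} = - \frac{\left(k + c\right) - \frac{25}{33}}{3} = - \frac{\left(c + k\right) - \frac{25}{33}}{3} = - \frac{- \frac{25}{33} + c + k}{3} = \frac{25}{99} - \frac{c}{3} - \frac{k}{3}$)
$t{\left(36,11 \right)} + 442 = \left(\frac{25}{99} - \frac{11}{3} - 12\right) + 442 = - \frac{1526}{99} + 442 = \frac{42232}{99}$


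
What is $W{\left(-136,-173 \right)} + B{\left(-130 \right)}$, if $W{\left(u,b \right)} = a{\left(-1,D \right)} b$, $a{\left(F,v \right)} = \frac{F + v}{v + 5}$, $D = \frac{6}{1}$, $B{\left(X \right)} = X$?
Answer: $- \frac{2295}{11} \approx -208.64$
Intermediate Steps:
$D = 6$ ($D = 6 \cdot 1 = 6$)
$a{\left(F,v \right)} = \frac{F + v}{5 + v}$
$W{\left(u,b \right)} = \frac{5 b}{11}$ ($W{\left(u,b \right)} = \frac{-1 + 6}{5 + 6} b = \frac{1}{11} \cdot 5 b = \frac{5 b}{11}$)
$W{\left(-136,-173 \right)} + B{\left(-130 \right)} = \frac{5}{11} \left(-173\right) - 130 = - \frac{865}{11} - 130 = - \frac{2295}{11}$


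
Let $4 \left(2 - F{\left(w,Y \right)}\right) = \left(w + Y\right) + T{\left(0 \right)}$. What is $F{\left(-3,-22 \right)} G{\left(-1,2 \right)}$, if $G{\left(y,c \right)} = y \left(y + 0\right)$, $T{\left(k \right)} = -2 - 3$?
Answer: $\frac{19}{2} \approx 9.5$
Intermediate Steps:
$T{\left(k \right)} = -5$ ($T{\left(k \right)} = -2 - 3 = -5$)
$G{\left(y,c \right)} = y^{2}$ ($G{\left(y,c \right)} = y y = y^{2}$)
$F{\left(w,Y \right)} = \frac{13}{4} - \frac{Y}{4} - \frac{w}{4}$ ($F{\left(w,Y \right)} = 2 - \frac{\left(w + Y\right) - 5}{4} = 2 - \frac{\left(Y + w\right) - 5}{4} = 2 - \frac{-5 + Y + w}{4} = 2 - \left(- \frac{5}{4} + \frac{Y}{4} + \frac{w}{4}\right) = \frac{13}{4} - \frac{Y}{4} - \frac{w}{4}$)
$F{\left(-3,-22 \right)} G{\left(-1,2 \right)} = \left(\frac{13}{4} - - \frac{11}{2} - - \frac{3}{4}\right) \left(-1\right)^{2} = \left(\frac{13}{4} + \frac{11}{2} + \frac{3}{4}\right) 1 = \frac{19}{2} \cdot 1 = \frac{19}{2}$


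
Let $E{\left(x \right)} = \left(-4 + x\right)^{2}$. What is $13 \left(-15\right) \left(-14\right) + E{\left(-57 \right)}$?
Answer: $6451$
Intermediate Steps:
$13 \left(-15\right) \left(-14\right) + E{\left(-57 \right)} = 13 \left(-15\right) \left(-14\right) + \left(-4 - 57\right)^{2} = \left(-195\right) \left(-14\right) + \left(-61\right)^{2} = 2730 + 3721 = 6451$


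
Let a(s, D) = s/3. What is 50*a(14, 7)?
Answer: 700/3 ≈ 233.33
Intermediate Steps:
a(s, D) = s/3 (a(s, D) = s*(1/3) = s/3)
50*a(14, 7) = 50*((1/3)*14) = 50*(14/3) = 700/3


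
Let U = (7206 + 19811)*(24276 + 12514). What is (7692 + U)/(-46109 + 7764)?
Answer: -993963122/38345 ≈ -25922.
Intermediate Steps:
U = 993955430 (U = 27017*36790 = 993955430)
(7692 + U)/(-46109 + 7764) = (7692 + 993955430)/(-46109 + 7764) = 993963122/(-38345) = 993963122*(-1/38345) = -993963122/38345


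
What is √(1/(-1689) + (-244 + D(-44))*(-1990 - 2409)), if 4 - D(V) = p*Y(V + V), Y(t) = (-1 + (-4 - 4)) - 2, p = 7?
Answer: 2*√511376626497/1689 ≈ 846.78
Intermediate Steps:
Y(t) = -11 (Y(t) = (-1 - 8) - 2 = -9 - 2 = -11)
D(V) = 81 (D(V) = 4 - 7*(-11) = 4 - 1*(-77) = 4 + 77 = 81)
√(1/(-1689) + (-244 + D(-44))*(-1990 - 2409)) = √(1/(-1689) + (-244 + 81)*(-1990 - 2409)) = √(-1/1689 - 163*(-4399)) = √(-1/1689 + 717037) = √(1211075492/1689) = 2*√511376626497/1689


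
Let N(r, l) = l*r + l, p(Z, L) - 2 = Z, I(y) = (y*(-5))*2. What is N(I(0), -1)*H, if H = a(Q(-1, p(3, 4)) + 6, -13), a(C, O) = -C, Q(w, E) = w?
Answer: 5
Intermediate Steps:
I(y) = -10*y (I(y) = -5*y*2 = -10*y)
p(Z, L) = 2 + Z
N(r, l) = l + l*r
H = -5 (H = -(-1 + 6) = -1*5 = -5)
N(I(0), -1)*H = -(1 - 10*0)*(-5) = -(1 + 0)*(-5) = -1*1*(-5) = -1*(-5) = 5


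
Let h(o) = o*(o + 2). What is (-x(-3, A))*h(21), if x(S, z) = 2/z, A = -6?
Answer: 161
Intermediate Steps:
h(o) = o*(2 + o)
(-x(-3, A))*h(21) = (-2/(-6))*(21*(2 + 21)) = (-2*(-1)/6)*(21*23) = -1*(-⅓)*483 = (⅓)*483 = 161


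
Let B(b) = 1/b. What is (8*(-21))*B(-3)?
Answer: 56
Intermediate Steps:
(8*(-21))*B(-3) = (8*(-21))/(-3) = -168*(-1/3) = 56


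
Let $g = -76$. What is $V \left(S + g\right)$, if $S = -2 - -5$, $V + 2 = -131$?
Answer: $9709$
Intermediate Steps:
$V = -133$ ($V = -2 - 131 = -133$)
$S = 3$ ($S = -2 + 5 = 3$)
$V \left(S + g\right) = - 133 \left(3 - 76\right) = \left(-133\right) \left(-73\right) = 9709$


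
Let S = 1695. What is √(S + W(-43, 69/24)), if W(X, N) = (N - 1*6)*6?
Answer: 3*√745/2 ≈ 40.942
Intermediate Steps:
W(X, N) = -36 + 6*N (W(X, N) = (N - 6)*6 = (-6 + N)*6 = -36 + 6*N)
√(S + W(-43, 69/24)) = √(1695 + (-36 + 6*(69/24))) = √(1695 + (-36 + 6*(69*(1/24)))) = √(1695 + (-36 + 6*(23/8))) = √(1695 + (-36 + 69/4)) = √(1695 - 75/4) = √(6705/4) = 3*√745/2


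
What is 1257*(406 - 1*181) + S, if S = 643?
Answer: 283468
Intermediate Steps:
1257*(406 - 1*181) + S = 1257*(406 - 1*181) + 643 = 1257*(406 - 181) + 643 = 1257*225 + 643 = 282825 + 643 = 283468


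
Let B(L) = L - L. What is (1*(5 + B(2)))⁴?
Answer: 625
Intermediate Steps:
B(L) = 0
(1*(5 + B(2)))⁴ = (1*(5 + 0))⁴ = (1*5)⁴ = 5⁴ = 625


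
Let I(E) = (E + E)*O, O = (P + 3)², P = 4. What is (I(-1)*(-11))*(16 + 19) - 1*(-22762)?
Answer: 60492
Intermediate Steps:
O = 49 (O = (4 + 3)² = 7² = 49)
I(E) = 98*E (I(E) = (E + E)*49 = (2*E)*49 = 98*E)
(I(-1)*(-11))*(16 + 19) - 1*(-22762) = ((98*(-1))*(-11))*(16 + 19) - 1*(-22762) = -98*(-11)*35 + 22762 = 1078*35 + 22762 = 37730 + 22762 = 60492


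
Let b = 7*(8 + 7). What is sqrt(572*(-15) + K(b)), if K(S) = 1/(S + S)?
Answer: I*sqrt(378377790)/210 ≈ 92.628*I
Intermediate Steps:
b = 105 (b = 7*15 = 105)
K(S) = 1/(2*S)
sqrt(572*(-15) + K(b)) = sqrt(572*(-15) + (1/2)/105) = sqrt(-8580 + (1/2)*(1/105)) = sqrt(-8580 + 1/210) = sqrt(-1801799/210) = I*sqrt(378377790)/210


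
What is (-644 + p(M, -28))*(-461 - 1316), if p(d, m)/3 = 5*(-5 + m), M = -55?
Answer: 2024003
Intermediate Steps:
p(d, m) = -75 + 15*m (p(d, m) = 3*(5*(-5 + m)) = 3*(-25 + 5*m) = -75 + 15*m)
(-644 + p(M, -28))*(-461 - 1316) = (-644 + (-75 + 15*(-28)))*(-461 - 1316) = (-644 + (-75 - 420))*(-1777) = (-644 - 495)*(-1777) = -1139*(-1777) = 2024003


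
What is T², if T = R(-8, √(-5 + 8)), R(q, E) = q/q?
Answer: 1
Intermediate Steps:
R(q, E) = 1
T = 1
T² = 1² = 1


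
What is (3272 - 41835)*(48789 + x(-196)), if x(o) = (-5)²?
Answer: -1882414282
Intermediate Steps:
x(o) = 25
(3272 - 41835)*(48789 + x(-196)) = (3272 - 41835)*(48789 + 25) = -38563*48814 = -1882414282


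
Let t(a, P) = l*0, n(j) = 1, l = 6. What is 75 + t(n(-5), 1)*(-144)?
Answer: 75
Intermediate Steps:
t(a, P) = 0 (t(a, P) = 6*0 = 0)
75 + t(n(-5), 1)*(-144) = 75 + 0*(-144) = 75 + 0 = 75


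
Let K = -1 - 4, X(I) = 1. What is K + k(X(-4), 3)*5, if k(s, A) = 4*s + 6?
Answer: 45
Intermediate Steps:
K = -5
k(s, A) = 6 + 4*s
K + k(X(-4), 3)*5 = -5 + (6 + 4*1)*5 = -5 + (6 + 4)*5 = -5 + 10*5 = -5 + 50 = 45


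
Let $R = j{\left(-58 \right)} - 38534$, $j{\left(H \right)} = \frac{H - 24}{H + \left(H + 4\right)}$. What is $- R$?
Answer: $\frac{2157863}{56} \approx 38533.0$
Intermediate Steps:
$j{\left(H \right)} = \frac{-24 + H}{4 + 2 H}$ ($j{\left(H \right)} = \frac{-24 + H}{H + \left(4 + H\right)} = \frac{-24 + H}{4 + 2 H}$)
$R = - \frac{2157863}{56}$ ($R = \frac{-24 - 58}{2 \left(2 - 58\right)} - 38534 = \frac{1}{2} \frac{1}{-56} \left(-82\right) - 38534 = \frac{1}{2} \left(- \frac{1}{56}\right) \left(-82\right) - 38534 = \frac{41}{56} - 38534 = - \frac{2157863}{56} \approx -38533.0$)
$- R = \left(-1\right) \left(- \frac{2157863}{56}\right) = \frac{2157863}{56}$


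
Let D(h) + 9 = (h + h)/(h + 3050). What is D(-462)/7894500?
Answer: -1009/851290250 ≈ -1.1853e-6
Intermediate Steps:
D(h) = -9 + 2*h/(3050 + h) (D(h) = -9 + (h + h)/(h + 3050) = -9 + (2*h)/(3050 + h) = -9 + 2*h/(3050 + h))
D(-462)/7894500 = ((-27450 - 7*(-462))/(3050 - 462))/7894500 = ((-27450 + 3234)/2588)*(1/7894500) = ((1/2588)*(-24216))*(1/7894500) = -6054/647*1/7894500 = -1009/851290250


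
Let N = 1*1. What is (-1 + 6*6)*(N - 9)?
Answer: -280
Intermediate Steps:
N = 1
(-1 + 6*6)*(N - 9) = (-1 + 6*6)*(1 - 9) = (-1 + 36)*(-8) = 35*(-8) = -280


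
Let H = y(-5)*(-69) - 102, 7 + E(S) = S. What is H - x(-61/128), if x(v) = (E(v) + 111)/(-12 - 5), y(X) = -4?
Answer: 391875/2176 ≈ 180.09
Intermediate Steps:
E(S) = -7 + S
x(v) = -104/17 - v/17 (x(v) = ((-7 + v) + 111)/(-12 - 5) = (104 + v)/(-17) = (104 + v)*(-1/17) = -104/17 - v/17)
H = 174 (H = -4*(-69) - 102 = 276 - 102 = 174)
H - x(-61/128) = 174 - (-104/17 - (-61)/(17*128)) = 174 - (-104/17 - 1/17*(-61/128)) = 174 - (-104/17 + 61/2176) = 174 - 1*(-13251/2176) = 174 + 13251/2176 = 391875/2176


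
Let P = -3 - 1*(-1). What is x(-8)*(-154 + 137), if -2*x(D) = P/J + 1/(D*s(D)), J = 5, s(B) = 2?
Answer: -629/160 ≈ -3.9313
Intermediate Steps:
P = -2 (P = -3 + 1 = -2)
x(D) = ⅕ - 1/(4*D) (x(D) = -(-2/5 + 1/(D*2))/2 = -(-2*⅕ + (½)/D)/2 = -(-⅖ + 1/(2*D))/2 = ⅕ - 1/(4*D))
x(-8)*(-154 + 137) = ((1/20)*(-5 + 4*(-8))/(-8))*(-154 + 137) = ((1/20)*(-⅛)*(-5 - 32))*(-17) = ((1/20)*(-⅛)*(-37))*(-17) = (37/160)*(-17) = -629/160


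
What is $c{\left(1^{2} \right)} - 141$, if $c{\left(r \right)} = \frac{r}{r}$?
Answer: $-140$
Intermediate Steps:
$c{\left(r \right)} = 1$
$c{\left(1^{2} \right)} - 141 = 1 - 141 = -140$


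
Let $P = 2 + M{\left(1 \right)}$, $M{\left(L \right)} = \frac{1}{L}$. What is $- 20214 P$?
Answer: $-60642$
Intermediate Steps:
$P = 3$ ($P = 2 + 1^{-1} = 2 + 1 = 3$)
$- 20214 P = \left(-20214\right) 3 = -60642$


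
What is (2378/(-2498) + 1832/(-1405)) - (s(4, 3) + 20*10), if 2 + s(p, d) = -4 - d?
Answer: -339134108/1754845 ≈ -193.26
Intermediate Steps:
s(p, d) = -6 - d (s(p, d) = -2 + (-4 - d) = -6 - d)
(2378/(-2498) + 1832/(-1405)) - (s(4, 3) + 20*10) = (2378/(-2498) + 1832/(-1405)) - ((-6 - 1*3) + 20*10) = (2378*(-1/2498) + 1832*(-1/1405)) - ((-6 - 3) + 200) = (-1189/1249 - 1832/1405) - (-9 + 200) = -3958713/1754845 - 1*191 = -3958713/1754845 - 191 = -339134108/1754845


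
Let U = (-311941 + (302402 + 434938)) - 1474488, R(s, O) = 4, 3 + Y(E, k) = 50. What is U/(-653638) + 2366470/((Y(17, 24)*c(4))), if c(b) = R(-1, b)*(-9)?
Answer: -193129957409/138244437 ≈ -1397.0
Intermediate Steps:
Y(E, k) = 47 (Y(E, k) = -3 + 50 = 47)
c(b) = -36 (c(b) = 4*(-9) = -36)
U = -1049089 (U = (-311941 + 737340) - 1474488 = 425399 - 1474488 = -1049089)
U/(-653638) + 2366470/((Y(17, 24)*c(4))) = -1049089/(-653638) + 2366470/((47*(-36))) = -1049089*(-1/653638) + 2366470/(-1692) = 1049089/653638 + 2366470*(-1/1692) = 1049089/653638 - 1183235/846 = -193129957409/138244437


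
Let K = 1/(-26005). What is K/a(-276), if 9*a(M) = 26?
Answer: -9/676130 ≈ -1.3311e-5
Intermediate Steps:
a(M) = 26/9 (a(M) = (⅑)*26 = 26/9)
K = -1/26005 ≈ -3.8454e-5
K/a(-276) = -1/(26005*26/9) = -1/26005*9/26 = -9/676130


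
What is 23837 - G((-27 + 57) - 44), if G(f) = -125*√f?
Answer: 23837 + 125*I*√14 ≈ 23837.0 + 467.71*I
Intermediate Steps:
23837 - G((-27 + 57) - 44) = 23837 - (-125)*√((-27 + 57) - 44) = 23837 - (-125)*√(30 - 44) = 23837 - (-125)*√(-14) = 23837 - (-125)*I*√14 = 23837 + 125*I*√14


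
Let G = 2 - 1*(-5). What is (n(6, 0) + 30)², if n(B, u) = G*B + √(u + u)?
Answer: 5184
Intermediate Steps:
G = 7 (G = 2 + 5 = 7)
n(B, u) = 7*B + √2*√u (n(B, u) = 7*B + √(u + u) = 7*B + √(2*u) = 7*B + √2*√u)
(n(6, 0) + 30)² = ((7*6 + √2*√0) + 30)² = ((42 + √2*0) + 30)² = ((42 + 0) + 30)² = (42 + 30)² = 72² = 5184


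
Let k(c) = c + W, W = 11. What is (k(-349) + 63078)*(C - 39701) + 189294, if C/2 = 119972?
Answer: 12563435114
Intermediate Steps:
C = 239944 (C = 2*119972 = 239944)
k(c) = 11 + c (k(c) = c + 11 = 11 + c)
(k(-349) + 63078)*(C - 39701) + 189294 = ((11 - 349) + 63078)*(239944 - 39701) + 189294 = (-338 + 63078)*200243 + 189294 = 62740*200243 + 189294 = 12563245820 + 189294 = 12563435114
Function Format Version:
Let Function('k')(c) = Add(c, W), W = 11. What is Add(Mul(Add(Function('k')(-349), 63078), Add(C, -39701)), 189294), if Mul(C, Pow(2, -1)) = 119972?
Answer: 12563435114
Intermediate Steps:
C = 239944 (C = Mul(2, 119972) = 239944)
Function('k')(c) = Add(11, c) (Function('k')(c) = Add(c, 11) = Add(11, c))
Add(Mul(Add(Function('k')(-349), 63078), Add(C, -39701)), 189294) = Add(Mul(Add(Add(11, -349), 63078), Add(239944, -39701)), 189294) = Add(Mul(Add(-338, 63078), 200243), 189294) = Add(Mul(62740, 200243), 189294) = Add(12563245820, 189294) = 12563435114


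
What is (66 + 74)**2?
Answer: 19600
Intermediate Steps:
(66 + 74)**2 = 140**2 = 19600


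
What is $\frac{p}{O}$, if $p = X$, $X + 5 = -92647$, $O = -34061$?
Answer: $\frac{92652}{34061} \approx 2.7202$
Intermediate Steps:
$X = -92652$ ($X = -5 - 92647 = -92652$)
$p = -92652$
$\frac{p}{O} = - \frac{92652}{-34061} = \left(-92652\right) \left(- \frac{1}{34061}\right) = \frac{92652}{34061}$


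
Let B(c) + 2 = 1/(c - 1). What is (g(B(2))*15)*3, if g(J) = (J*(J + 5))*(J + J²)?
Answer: 0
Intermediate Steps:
B(c) = -2 + 1/(-1 + c) (B(c) = -2 + 1/(c - 1) = -2 + 1/(-1 + c))
g(J) = J*(5 + J)*(J + J²) (g(J) = (J*(5 + J))*(J + J²) = J*(5 + J)*(J + J²))
(g(B(2))*15)*3 = ((((3 - 2*2)/(-1 + 2))²*(5 + ((3 - 2*2)/(-1 + 2))² + 6*((3 - 2*2)/(-1 + 2))))*15)*3 = ((((3 - 4)/1)²*(5 + ((3 - 4)/1)² + 6*((3 - 4)/1)))*15)*3 = (((1*(-1))²*(5 + (1*(-1))² + 6*(1*(-1))))*15)*3 = (((-1)²*(5 + (-1)² + 6*(-1)))*15)*3 = ((1*(5 + 1 - 6))*15)*3 = ((1*0)*15)*3 = (0*15)*3 = 0*3 = 0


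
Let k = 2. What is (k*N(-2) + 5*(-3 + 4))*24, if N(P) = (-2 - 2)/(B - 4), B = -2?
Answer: 152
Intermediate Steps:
N(P) = ⅔ (N(P) = (-2 - 2)/(-2 - 4) = -4/(-6) = -4*(-⅙) = ⅔)
(k*N(-2) + 5*(-3 + 4))*24 = (2*(⅔) + 5*(-3 + 4))*24 = (4/3 + 5*1)*24 = (4/3 + 5)*24 = (19/3)*24 = 152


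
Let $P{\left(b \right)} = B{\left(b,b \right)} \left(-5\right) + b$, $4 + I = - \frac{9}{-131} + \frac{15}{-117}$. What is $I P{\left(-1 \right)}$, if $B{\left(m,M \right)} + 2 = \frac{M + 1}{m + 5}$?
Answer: $- \frac{62220}{1703} \approx -36.536$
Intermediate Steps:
$I = - \frac{20740}{5109}$ ($I = -4 + \left(- \frac{9}{-131} + \frac{15}{-117}\right) = -4 + \left(\left(-9\right) \left(- \frac{1}{131}\right) + 15 \left(- \frac{1}{117}\right)\right) = -4 + \left(\frac{9}{131} - \frac{5}{39}\right) = -4 - \frac{304}{5109} = - \frac{20740}{5109} \approx -4.0595$)
$B{\left(m,M \right)} = -2 + \frac{1 + M}{5 + m}$ ($B{\left(m,M \right)} = -2 + \frac{M + 1}{m + 5} = -2 + \frac{1 + M}{5 + m}$)
$P{\left(b \right)} = b - \frac{5 \left(-9 - b\right)}{5 + b}$ ($P{\left(b \right)} = \frac{-9 + b - 2 b}{5 + b} \left(-5\right) + b = \frac{-9 - b}{5 + b} \left(-5\right) + b = - \frac{5 \left(-9 - b\right)}{5 + b} + b = b - \frac{5 \left(-9 - b\right)}{5 + b}$)
$I P{\left(-1 \right)} = - \frac{20740 \frac{45 + \left(-1\right)^{2} + 10 \left(-1\right)}{5 - 1}}{5109} = - \frac{20740 \frac{45 + 1 - 10}{4}}{5109} = - \frac{20740 \cdot \frac{1}{4} \cdot 36}{5109} = \left(- \frac{20740}{5109}\right) 9 = - \frac{62220}{1703}$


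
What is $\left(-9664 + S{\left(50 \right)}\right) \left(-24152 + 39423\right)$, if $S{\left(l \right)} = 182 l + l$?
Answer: $-7849294$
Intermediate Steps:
$S{\left(l \right)} = 183 l$
$\left(-9664 + S{\left(50 \right)}\right) \left(-24152 + 39423\right) = \left(-9664 + 183 \cdot 50\right) \left(-24152 + 39423\right) = \left(-9664 + 9150\right) 15271 = \left(-514\right) 15271 = -7849294$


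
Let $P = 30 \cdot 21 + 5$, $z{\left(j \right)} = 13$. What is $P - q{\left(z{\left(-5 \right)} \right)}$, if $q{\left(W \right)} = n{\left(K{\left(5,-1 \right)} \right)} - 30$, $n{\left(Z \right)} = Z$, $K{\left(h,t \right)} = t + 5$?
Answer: $661$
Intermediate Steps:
$K{\left(h,t \right)} = 5 + t$
$q{\left(W \right)} = -26$ ($q{\left(W \right)} = \left(5 - 1\right) - 30 = 4 - 30 = -26$)
$P = 635$ ($P = 630 + 5 = 635$)
$P - q{\left(z{\left(-5 \right)} \right)} = 635 - -26 = 635 + 26 = 661$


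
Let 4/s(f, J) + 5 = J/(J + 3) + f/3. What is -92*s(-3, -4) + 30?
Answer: 214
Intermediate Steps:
s(f, J) = 4/(-5 + f/3 + J/(3 + J)) (s(f, J) = 4/(-5 + (J/(J + 3) + f/3)) = 4/(-5 + (J/(3 + J) + f*(⅓))) = 4/(-5 + (J/(3 + J) + f/3)) = 4/(-5 + (f/3 + J/(3 + J))) = 4/(-5 + f/3 + J/(3 + J)))
-92*s(-3, -4) + 30 = -1104*(3 - 4)/(-45 - 12*(-4) + 3*(-3) - 4*(-3)) + 30 = -1104*(-1)/(-45 + 48 - 9 + 12) + 30 = -1104*(-1)/6 + 30 = -92*(-2) + 30 = 184 + 30 = 214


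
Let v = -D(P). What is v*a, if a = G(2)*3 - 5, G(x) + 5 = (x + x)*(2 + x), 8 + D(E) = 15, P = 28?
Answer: -196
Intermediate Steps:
D(E) = 7 (D(E) = -8 + 15 = 7)
G(x) = -5 + 2*x*(2 + x) (G(x) = -5 + (x + x)*(2 + x) = -5 + (2*x)*(2 + x) = -5 + 2*x*(2 + x))
a = 28 (a = (-5 + 2*2² + 4*2)*3 - 5 = (-5 + 2*4 + 8)*3 - 5 = (-5 + 8 + 8)*3 - 5 = 11*3 - 5 = 33 - 5 = 28)
v = -7 (v = -1*7 = -7)
v*a = -7*28 = -196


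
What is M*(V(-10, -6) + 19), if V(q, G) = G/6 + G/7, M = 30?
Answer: 3600/7 ≈ 514.29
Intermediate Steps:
V(q, G) = 13*G/42 (V(q, G) = G*(⅙) + G*(⅐) = G/6 + G/7 = 13*G/42)
M*(V(-10, -6) + 19) = 30*((13/42)*(-6) + 19) = 30*(-13/7 + 19) = 30*(120/7) = 3600/7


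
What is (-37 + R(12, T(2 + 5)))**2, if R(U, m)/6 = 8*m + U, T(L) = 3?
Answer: 32041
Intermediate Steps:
R(U, m) = 6*U + 48*m (R(U, m) = 6*(8*m + U) = 6*(U + 8*m) = 6*U + 48*m)
(-37 + R(12, T(2 + 5)))**2 = (-37 + (6*12 + 48*3))**2 = (-37 + (72 + 144))**2 = (-37 + 216)**2 = 179**2 = 32041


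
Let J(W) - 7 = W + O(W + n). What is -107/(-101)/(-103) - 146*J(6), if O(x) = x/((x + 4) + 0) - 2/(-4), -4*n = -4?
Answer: -236180486/114433 ≈ -2063.9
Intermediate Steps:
n = 1 (n = -1/4*(-4) = 1)
O(x) = 1/2 + x/(4 + x) (O(x) = x/((4 + x) + 0) - 2*(-1/4) = x/(4 + x) + 1/2 = 1/2 + x/(4 + x))
J(W) = 7 + W + (7 + 3*W)/(2*(5 + W)) (J(W) = 7 + (W + (4 + 3*(W + 1))/(2*(4 + (W + 1)))) = 7 + (W + (4 + 3*(1 + W))/(2*(4 + (1 + W)))) = 7 + (W + (4 + (3 + 3*W))/(2*(5 + W))) = 7 + (W + (7 + 3*W)/(2*(5 + W))) = 7 + W + (7 + 3*W)/(2*(5 + W)))
-107/(-101)/(-103) - 146*J(6) = -107/(-101)/(-103) - 73*(77 + 2*6**2 + 27*6)/(5 + 6) = -107*(-1/101)*(-1/103) - 73*(77 + 2*36 + 162)/11 = (107/101)*(-1/103) - 73*(77 + 72 + 162)/11 = -107/10403 - 73*311/11 = -107/10403 - 146*311/22 = -107/10403 - 22703/11 = -236180486/114433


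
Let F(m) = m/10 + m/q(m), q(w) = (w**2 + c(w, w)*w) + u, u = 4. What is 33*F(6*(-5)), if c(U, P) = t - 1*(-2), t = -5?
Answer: -49698/497 ≈ -99.996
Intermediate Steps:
c(U, P) = -3 (c(U, P) = -5 - 1*(-2) = -5 + 2 = -3)
q(w) = 4 + w**2 - 3*w (q(w) = (w**2 - 3*w) + 4 = 4 + w**2 - 3*w)
F(m) = m/10 + m/(4 + m**2 - 3*m)
33*F(6*(-5)) = 33*((6*(-5))*(14 + (6*(-5))**2 - 18*(-5))/(10*(4 + (6*(-5))**2 - 18*(-5)))) = 33*((1/10)*(-30)*(14 + (-30)**2 - 3*(-30))/(4 + (-30)**2 - 3*(-30))) = 33*((1/10)*(-30)*(14 + 900 + 90)/(4 + 900 + 90)) = 33*((1/10)*(-30)*1004/994) = 33*((1/10)*(-30)*(1/994)*1004) = 33*(-1506/497) = -49698/497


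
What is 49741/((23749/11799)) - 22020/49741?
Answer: 29192174435739/1181299009 ≈ 24712.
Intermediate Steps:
49741/((23749/11799)) - 22020/49741 = 49741/((23749*(1/11799))) - 22020*1/49741 = 49741/(23749/11799) - 22020/49741 = 49741*(11799/23749) - 22020/49741 = 586894059/23749 - 22020/49741 = 29192174435739/1181299009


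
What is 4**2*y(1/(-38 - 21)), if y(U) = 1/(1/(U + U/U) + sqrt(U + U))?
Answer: 3230368/212107 - 53824*I*sqrt(118)/212107 ≈ 15.23 - 2.7565*I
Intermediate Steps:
y(U) = 1/(1/(1 + U) + sqrt(2)*sqrt(U)) (y(U) = 1/(1/(U + 1) + sqrt(2*U)) = 1/(1/(1 + U) + sqrt(2)*sqrt(U)))
4**2*y(1/(-38 - 21)) = 4**2*((1 + 1/(-38 - 21))/((-38 - 21)*(1/(-38 - 21) + sqrt(2)*(1/(-38 - 21))**(3/2) + sqrt(2)*(1/(-38 - 21))**(5/2)))) = 16*((1 + 1/(-59))/((-59)*(1/(-59) + sqrt(2)*(1/(-59))**(3/2) + sqrt(2)*(1/(-59))**(5/2)))) = 16*(-(1 - 1/59)/(59*(-1/59 + sqrt(2)*(-1/59)**(3/2) + sqrt(2)*(-1/59)**(5/2)))) = 16*(-1/59*58/59/(-1/59 + sqrt(2)*(-I*sqrt(59)/3481) + sqrt(2)*(I*sqrt(59)/205379))) = 16*(-1/59*58/59/(-1/59 - I*sqrt(118)/3481 + I*sqrt(118)/205379)) = 16*(-1/59*58/59/(-1/59 - 58*I*sqrt(118)/205379)) = 16*(-58/(3481*(-1/59 - 58*I*sqrt(118)/205379))) = -928/(3481*(-1/59 - 58*I*sqrt(118)/205379))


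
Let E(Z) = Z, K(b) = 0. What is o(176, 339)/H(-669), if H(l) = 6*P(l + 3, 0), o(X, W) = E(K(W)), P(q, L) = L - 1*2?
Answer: 0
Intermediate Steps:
P(q, L) = -2 + L (P(q, L) = L - 2 = -2 + L)
o(X, W) = 0
H(l) = -12 (H(l) = 6*(-2 + 0) = 6*(-2) = -12)
o(176, 339)/H(-669) = 0/(-12) = 0*(-1/12) = 0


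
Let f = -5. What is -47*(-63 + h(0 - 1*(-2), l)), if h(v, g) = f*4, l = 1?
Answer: 3901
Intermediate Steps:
h(v, g) = -20 (h(v, g) = -5*4 = -20)
-47*(-63 + h(0 - 1*(-2), l)) = -47*(-63 - 20) = -47*(-83) = 3901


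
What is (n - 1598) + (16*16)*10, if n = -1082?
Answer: -120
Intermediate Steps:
(n - 1598) + (16*16)*10 = (-1082 - 1598) + (16*16)*10 = -2680 + 256*10 = -2680 + 2560 = -120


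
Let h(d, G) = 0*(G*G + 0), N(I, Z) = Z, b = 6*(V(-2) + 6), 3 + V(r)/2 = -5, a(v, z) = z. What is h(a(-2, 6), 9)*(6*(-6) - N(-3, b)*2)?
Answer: 0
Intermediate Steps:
V(r) = -16 (V(r) = -6 + 2*(-5) = -6 - 10 = -16)
b = -60 (b = 6*(-16 + 6) = 6*(-10) = -60)
h(d, G) = 0 (h(d, G) = 0*(G² + 0) = 0*G² = 0)
h(a(-2, 6), 9)*(6*(-6) - N(-3, b)*2) = 0*(6*(-6) - (-60)*2) = 0*(-36 - 1*(-120)) = 0*(-36 + 120) = 0*84 = 0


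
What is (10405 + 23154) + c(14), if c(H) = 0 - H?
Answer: 33545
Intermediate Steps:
c(H) = -H
(10405 + 23154) + c(14) = (10405 + 23154) - 1*14 = 33559 - 14 = 33545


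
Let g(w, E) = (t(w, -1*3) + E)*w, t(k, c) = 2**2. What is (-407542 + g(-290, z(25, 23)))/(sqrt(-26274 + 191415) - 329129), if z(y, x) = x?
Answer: 34177742747/27081433375 + 311529*sqrt(18349)/27081433375 ≈ 1.2636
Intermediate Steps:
t(k, c) = 4
g(w, E) = w*(4 + E) (g(w, E) = (4 + E)*w = w*(4 + E))
(-407542 + g(-290, z(25, 23)))/(sqrt(-26274 + 191415) - 329129) = (-407542 - 290*(4 + 23))/(sqrt(-26274 + 191415) - 329129) = (-407542 - 290*27)/(sqrt(165141) - 329129) = (-407542 - 7830)/(3*sqrt(18349) - 329129) = -415372/(-329129 + 3*sqrt(18349))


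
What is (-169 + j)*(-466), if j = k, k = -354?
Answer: 243718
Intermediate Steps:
j = -354
(-169 + j)*(-466) = (-169 - 354)*(-466) = -523*(-466) = 243718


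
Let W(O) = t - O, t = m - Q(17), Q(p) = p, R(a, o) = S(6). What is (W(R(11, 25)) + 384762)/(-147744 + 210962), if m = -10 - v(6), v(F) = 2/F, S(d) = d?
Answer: 577093/94827 ≈ 6.0857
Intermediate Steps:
R(a, o) = 6
m = -31/3 (m = -10 - 2/6 = -10 - 1*⅓ = -10 - ⅓ = -31/3 ≈ -10.333)
t = -82/3 (t = -31/3 - 1*17 = -31/3 - 17 = -82/3 ≈ -27.333)
W(O) = -82/3 - O
(W(R(11, 25)) + 384762)/(-147744 + 210962) = ((-82/3 - 1*6) + 384762)/(-147744 + 210962) = ((-82/3 - 6) + 384762)/63218 = (-100/3 + 384762)*(1/63218) = (1154186/3)*(1/63218) = 577093/94827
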